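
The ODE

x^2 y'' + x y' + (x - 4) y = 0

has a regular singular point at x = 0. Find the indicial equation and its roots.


Divide by x^2 to reach normal form y'' + P_1(x) y' + P_2(x) y = 0 with P_1(x) = 1/x and P_2(x) = 1/x - 4/x^2.
x = 0 is a singular point because the y'-coefficient 1/x has a pole at x = 0 and the y-coefficient 1/x - 4/x^2 has a pole at x = 0.
It is a regular singular point because x P_1(x) = p(x) = 1 and x^2 P_2(x) = q(x) = x - 4 are polynomials, hence analytic at x = 0.
p(0) = 1,  q(0) = -4.
Indicial equation: r(r-1) + p(0) r + q(0) = 0, i.e. r^2 + (p(0) - 1) r + q(0) = 0, i.e. r^2 - 4 = 0.
Discriminant: (0)^2 - 4(-4) = 16, so r = (0 ± 4)/2.
Solving: r_1 = 2, r_2 = -2.

indicial: r^2 - 4 = 0; roots r_1 = 2, r_2 = -2


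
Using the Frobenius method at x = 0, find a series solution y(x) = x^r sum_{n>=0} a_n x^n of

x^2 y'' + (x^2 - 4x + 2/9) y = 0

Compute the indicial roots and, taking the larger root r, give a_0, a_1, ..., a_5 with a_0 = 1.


Write in Frobenius form y'' + (p(x)/x) y' + (q(x)/x^2) y = 0:
  p(x) = 0,  q(x) = x^2 - 4x + 2/9.
Indicial equation: r(r-1) + (0) r + (2/9) = 0 -> roots r_1 = 2/3, r_2 = 1/3.
Take r = r_1 = 2/3. Let y(x) = x^r sum_{n>=0} a_n x^n with a_0 = 1.
Substitute y = x^r sum a_n x^n and match x^{r+n}. The recurrence is
  D(n) a_n - 4 a_{n-1} + 1 a_{n-2} = 0,  where D(n) = (r+n)(r+n-1) + (0)(r+n) + (2/9).
  a_n = [4 a_{n-1} - 1 a_{n-2}] / D(n).
Since the indicial polynomial factors as (r - r_1)(r - r_2), D(n) = (r_1 + n - r_1)(r_1 + n - r_2) = n(n + 1/3).
Evaluating step by step (a_0 = 1):
  n = 1: D(1) = 1(1 + 1/3) = 4/3; numerator = 4(1) = 4; a_1 = (4)/(4/3) = 3
  n = 2: D(2) = 2(2 + 1/3) = 14/3; numerator = 4(3) - 1(1) = 11; a_2 = (11)/(14/3) = 33/14
  n = 3: D(3) = 3(3 + 1/3) = 10; numerator = 4(33/14) - 1(3) = 45/7; a_3 = (45/7)/(10) = 9/14
  n = 4: D(4) = 4(4 + 1/3) = 52/3; numerator = 4(9/14) - 1(33/14) = 3/14; a_4 = (3/14)/(52/3) = 9/728
  n = 5: D(5) = 5(5 + 1/3) = 80/3; numerator = 4(9/728) - 1(9/14) = -54/91; a_5 = (-54/91)/(80/3) = -81/3640

r = 2/3; a_0 = 1; a_1 = 3; a_2 = 33/14; a_3 = 9/14; a_4 = 9/728; a_5 = -81/3640


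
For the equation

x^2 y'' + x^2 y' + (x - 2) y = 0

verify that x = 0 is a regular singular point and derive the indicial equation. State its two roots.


Divide by x^2 to reach normal form y'' + P_1(x) y' + P_2(x) y = 0 with P_1(x) = 1 and P_2(x) = 1/x - 2/x^2.
x = 0 is a singular point because the y-coefficient 1/x - 2/x^2 has a pole at x = 0.
It is a regular singular point because x P_1(x) = p(x) = x and x^2 P_2(x) = q(x) = x - 2 are polynomials, hence analytic at x = 0.
p(0) = 0,  q(0) = -2.
Indicial equation: r(r-1) + p(0) r + q(0) = 0, i.e. r^2 + (p(0) - 1) r + q(0) = 0, i.e. r^2 - 1 r - 2 = 0.
Discriminant: (-1)^2 - 4(-2) = 9, so r = (1 ± 3)/2.
Solving: r_1 = 2, r_2 = -1.

indicial: r^2 - 1 r - 2 = 0; roots r_1 = 2, r_2 = -1


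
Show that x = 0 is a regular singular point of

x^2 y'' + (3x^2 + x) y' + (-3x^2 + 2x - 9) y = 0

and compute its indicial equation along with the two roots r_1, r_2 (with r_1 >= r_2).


Divide by x^2 to reach normal form y'' + P_1(x) y' + P_2(x) y = 0 with P_1(x) = 3 + 1/x and P_2(x) = -3 + 2/x - 9/x^2.
x = 0 is a singular point because the y'-coefficient 3 + 1/x has a pole at x = 0 and the y-coefficient -3 + 2/x - 9/x^2 has a pole at x = 0.
It is a regular singular point because x P_1(x) = p(x) = 3x + 1 and x^2 P_2(x) = q(x) = -3x^2 + 2x - 9 are polynomials, hence analytic at x = 0.
p(0) = 1,  q(0) = -9.
Indicial equation: r(r-1) + p(0) r + q(0) = 0, i.e. r^2 + (p(0) - 1) r + q(0) = 0, i.e. r^2 - 9 = 0.
Discriminant: (0)^2 - 4(-9) = 36, so r = (0 ± 6)/2.
Solving: r_1 = 3, r_2 = -3.

indicial: r^2 - 9 = 0; roots r_1 = 3, r_2 = -3


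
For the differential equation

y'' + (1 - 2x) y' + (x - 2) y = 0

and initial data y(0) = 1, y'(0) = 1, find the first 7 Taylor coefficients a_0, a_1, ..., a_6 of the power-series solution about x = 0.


Ansatz: y(x) = sum_{n>=0} a_n x^n, so y'(x) = sum_{n>=1} n a_n x^(n-1) and y''(x) = sum_{n>=2} n(n-1) a_n x^(n-2).
Substitute into P(x) y'' + Q(x) y' + R(x) y = 0 with P(x) = 1, Q(x) = 1 - 2x, R(x) = x - 2, and match powers of x.
Initial conditions: a_0 = 1, a_1 = 1.
Setting the coefficient of each power of x to zero and solving order by order (substituting the coefficients already found):
  x^0: 2 a_2 + a_1 - 2 a_0 = 0  ->  2 a_2 = -a_1 + 2 a_0 = 1  ->  a_2 = 1/2
  x^1: 6 a_3 + 2 a_2 - 4 a_1 + a_0 = 0  ->  6 a_3 = -2 a_2 + 4 a_1 - a_0 = 2  ->  a_3 = 1/3
  x^2: 12 a_4 + 3 a_3 - 6 a_2 + a_1 = 0  ->  12 a_4 = -3 a_3 + 6 a_2 - a_1 = 1  ->  a_4 = 1/12
  x^3: 20 a_5 + 4 a_4 - 8 a_3 + a_2 = 0  ->  20 a_5 = -4 a_4 + 8 a_3 - a_2 = 11/6  ->  a_5 = 11/120
  x^4: 30 a_6 + 5 a_5 - 10 a_4 + a_3 = 0  ->  30 a_6 = -5 a_5 + 10 a_4 - a_3 = 1/24  ->  a_6 = 1/720
Truncated series: y(x) = 1 + x + (1/2) x^2 + (1/3) x^3 + (1/12) x^4 + (11/120) x^5 + (1/720) x^6 + O(x^7).

a_0 = 1; a_1 = 1; a_2 = 1/2; a_3 = 1/3; a_4 = 1/12; a_5 = 11/120; a_6 = 1/720


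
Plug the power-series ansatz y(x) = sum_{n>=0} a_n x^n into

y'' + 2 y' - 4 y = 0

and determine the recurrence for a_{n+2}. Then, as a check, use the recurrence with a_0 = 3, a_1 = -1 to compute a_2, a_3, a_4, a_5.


Substitute y = sum_n a_n x^n.
y''(x) has coefficient (n+2)(n+1) a_{n+2} at x^n;
2 y'(x) has coefficient 2 (n+1) a_{n+1} at x^n;
-4 y(x) has coefficient -4 a_n at x^n.
Matching x^n: (n+2)(n+1) a_{n+2} + 2 (n+1) a_{n+1} - 4 a_n = 0.
Thus a_{n+2} = [-2 (n+1) a_{n+1} + 4 a_n] / ((n+1)(n+2)).

Check with a_0 = 3, a_1 = -1 (apply the recurrence for n = 0, 1, 2, 3): a_0 = 3, a_1 = -1, a_2 = 7, a_3 = -16/3, a_4 = 5, a_5 = -46/15.

a_(n+2) = [-2 (n+1) a_(n+1) + 4 a_n] / ((n+1)(n+2)); check: a_0 = 3, a_1 = -1, a_2 = 7, a_3 = -16/3, a_4 = 5, a_5 = -46/15


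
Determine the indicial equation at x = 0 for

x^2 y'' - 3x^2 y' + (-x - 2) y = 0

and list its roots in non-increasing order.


Divide by x^2 to reach normal form y'' + P_1(x) y' + P_2(x) y = 0 with P_1(x) = -3 and P_2(x) = -1/x - 2/x^2.
x = 0 is a singular point because the y-coefficient -1/x - 2/x^2 has a pole at x = 0.
It is a regular singular point because x P_1(x) = p(x) = -3x and x^2 P_2(x) = q(x) = -x - 2 are polynomials, hence analytic at x = 0.
p(0) = 0,  q(0) = -2.
Indicial equation: r(r-1) + p(0) r + q(0) = 0, i.e. r^2 + (p(0) - 1) r + q(0) = 0, i.e. r^2 - 1 r - 2 = 0.
Discriminant: (-1)^2 - 4(-2) = 9, so r = (1 ± 3)/2.
Solving: r_1 = 2, r_2 = -1.

indicial: r^2 - 1 r - 2 = 0; roots r_1 = 2, r_2 = -1


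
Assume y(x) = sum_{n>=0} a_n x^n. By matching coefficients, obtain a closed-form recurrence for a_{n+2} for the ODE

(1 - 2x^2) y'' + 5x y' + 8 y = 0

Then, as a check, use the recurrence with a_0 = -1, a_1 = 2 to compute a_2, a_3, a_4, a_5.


Substitute y = sum_n a_n x^n.
(1 - 2 x^2) y'' contributes (n+2)(n+1) a_{n+2} - 2 n(n-1) a_n at x^n.
5 x y'(x) contributes 5 n a_n at x^n.
8 y(x) contributes 8 a_n at x^n.
Matching x^n: (n+2)(n+1) a_{n+2} + (-2 n(n-1) + 5 n + 8) a_n = 0.
Thus a_{n+2} = (2 n(n-1) - 5 n - 8) / ((n+1)(n+2)) * a_n.

Check with a_0 = -1, a_1 = 2 (apply the recurrence for n = 0, 1, 2, 3): a_0 = -1, a_1 = 2, a_2 = 4, a_3 = -13/3, a_4 = -14/3, a_5 = 143/60.

a_(n+2) = (2 n(n-1) - 5 n - 8) / ((n+1)(n+2)) * a_n; check: a_0 = -1, a_1 = 2, a_2 = 4, a_3 = -13/3, a_4 = -14/3, a_5 = 143/60


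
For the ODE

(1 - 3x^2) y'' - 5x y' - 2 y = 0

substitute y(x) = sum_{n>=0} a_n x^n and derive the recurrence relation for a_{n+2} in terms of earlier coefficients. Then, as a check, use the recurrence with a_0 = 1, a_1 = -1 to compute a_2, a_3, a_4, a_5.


Substitute y = sum_n a_n x^n.
(1 - 3 x^2) y'' contributes (n+2)(n+1) a_{n+2} - 3 n(n-1) a_n at x^n.
-5 x y'(x) contributes -5 n a_n at x^n.
-2 y(x) contributes -2 a_n at x^n.
Matching x^n: (n+2)(n+1) a_{n+2} + (-3 n(n-1) - 5 n - 2) a_n = 0.
Thus a_{n+2} = (3 n(n-1) + 5 n + 2) / ((n+1)(n+2)) * a_n.

Check with a_0 = 1, a_1 = -1 (apply the recurrence for n = 0, 1, 2, 3): a_0 = 1, a_1 = -1, a_2 = 1, a_3 = -7/6, a_4 = 3/2, a_5 = -49/24.

a_(n+2) = (3 n(n-1) + 5 n + 2) / ((n+1)(n+2)) * a_n; check: a_0 = 1, a_1 = -1, a_2 = 1, a_3 = -7/6, a_4 = 3/2, a_5 = -49/24


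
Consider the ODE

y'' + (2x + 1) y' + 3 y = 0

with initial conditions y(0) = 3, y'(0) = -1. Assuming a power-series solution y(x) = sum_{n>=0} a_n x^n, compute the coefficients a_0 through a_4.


Ansatz: y(x) = sum_{n>=0} a_n x^n, so y'(x) = sum_{n>=1} n a_n x^(n-1) and y''(x) = sum_{n>=2} n(n-1) a_n x^(n-2).
Substitute into P(x) y'' + Q(x) y' + R(x) y = 0 with P(x) = 1, Q(x) = 2x + 1, R(x) = 3, and match powers of x.
Initial conditions: a_0 = 3, a_1 = -1.
Setting the coefficient of each power of x to zero and solving order by order (substituting the coefficients already found):
  x^0: 2 a_2 + a_1 + 3 a_0 = 0  ->  2 a_2 = -a_1 - 3 a_0 = -8  ->  a_2 = -4
  x^1: 6 a_3 + 2 a_2 + 5 a_1 = 0  ->  6 a_3 = -2 a_2 - 5 a_1 = 13  ->  a_3 = 13/6
  x^2: 12 a_4 + 3 a_3 + 7 a_2 = 0  ->  12 a_4 = -3 a_3 - 7 a_2 = 43/2  ->  a_4 = 43/24
Truncated series: y(x) = 3 - x - 4 x^2 + (13/6) x^3 + (43/24) x^4 + O(x^5).

a_0 = 3; a_1 = -1; a_2 = -4; a_3 = 13/6; a_4 = 43/24


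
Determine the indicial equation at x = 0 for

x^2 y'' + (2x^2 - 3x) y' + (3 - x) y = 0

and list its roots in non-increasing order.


Divide by x^2 to reach normal form y'' + P_1(x) y' + P_2(x) y = 0 with P_1(x) = 2 - 3/x and P_2(x) = -1/x + 3/x^2.
x = 0 is a singular point because the y'-coefficient 2 - 3/x has a pole at x = 0 and the y-coefficient -1/x + 3/x^2 has a pole at x = 0.
It is a regular singular point because x P_1(x) = p(x) = 2x - 3 and x^2 P_2(x) = q(x) = 3 - x are polynomials, hence analytic at x = 0.
p(0) = -3,  q(0) = 3.
Indicial equation: r(r-1) + p(0) r + q(0) = 0, i.e. r^2 + (p(0) - 1) r + q(0) = 0, i.e. r^2 - 4 r + 3 = 0.
Discriminant: (-4)^2 - 4(3) = 4, so r = (4 ± 2)/2.
Solving: r_1 = 3, r_2 = 1.

indicial: r^2 - 4 r + 3 = 0; roots r_1 = 3, r_2 = 1


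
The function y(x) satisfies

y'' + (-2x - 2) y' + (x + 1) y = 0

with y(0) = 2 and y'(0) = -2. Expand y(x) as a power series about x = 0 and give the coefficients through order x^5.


Ansatz: y(x) = sum_{n>=0} a_n x^n, so y'(x) = sum_{n>=1} n a_n x^(n-1) and y''(x) = sum_{n>=2} n(n-1) a_n x^(n-2).
Substitute into P(x) y'' + Q(x) y' + R(x) y = 0 with P(x) = 1, Q(x) = -2x - 2, R(x) = x + 1, and match powers of x.
Initial conditions: a_0 = 2, a_1 = -2.
Setting the coefficient of each power of x to zero and solving order by order (substituting the coefficients already found):
  x^0: 2 a_2 - 2 a_1 + a_0 = 0  ->  2 a_2 = 2 a_1 - a_0 = -6  ->  a_2 = -3
  x^1: 6 a_3 - 4 a_2 - a_1 + a_0 = 0  ->  6 a_3 = 4 a_2 + a_1 - a_0 = -16  ->  a_3 = -8/3
  x^2: 12 a_4 - 6 a_3 - 3 a_2 + a_1 = 0  ->  12 a_4 = 6 a_3 + 3 a_2 - a_1 = -23  ->  a_4 = -23/12
  x^3: 20 a_5 - 8 a_4 - 5 a_3 + a_2 = 0  ->  20 a_5 = 8 a_4 + 5 a_3 - a_2 = -77/3  ->  a_5 = -77/60
Truncated series: y(x) = 2 - 2 x - 3 x^2 - (8/3) x^3 - (23/12) x^4 - (77/60) x^5 + O(x^6).

a_0 = 2; a_1 = -2; a_2 = -3; a_3 = -8/3; a_4 = -23/12; a_5 = -77/60


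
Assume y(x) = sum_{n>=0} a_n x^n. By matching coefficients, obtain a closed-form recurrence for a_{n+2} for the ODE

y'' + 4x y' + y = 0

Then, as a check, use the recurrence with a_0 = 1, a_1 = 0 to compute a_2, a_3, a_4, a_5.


Substitute y = sum_n a_n x^n.
y''(x) has coefficient (n+2)(n+1) a_{n+2} at x^n;
4 x y'(x) has coefficient 4 n a_n at x^n (shift);
y(x) has coefficient 1 a_n at x^n.
Matching x^n: (n+2)(n+1) a_{n+2} + (4n + 1) a_n = 0.
Thus a_{n+2} = (-4n - 1) / ((n+1)(n+2)) * a_n.

Check with a_0 = 1, a_1 = 0 (apply the recurrence for n = 0, 1, 2, 3): a_0 = 1, a_1 = 0, a_2 = -1/2, a_3 = 0, a_4 = 3/8, a_5 = 0.

a_(n+2) = (-4n - 1) / ((n+1)(n+2)) * a_n; check: a_0 = 1, a_1 = 0, a_2 = -1/2, a_3 = 0, a_4 = 3/8, a_5 = 0


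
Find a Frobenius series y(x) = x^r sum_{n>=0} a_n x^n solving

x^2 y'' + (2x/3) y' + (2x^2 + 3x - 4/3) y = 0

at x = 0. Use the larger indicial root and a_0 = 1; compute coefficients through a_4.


Write in Frobenius form y'' + (p(x)/x) y' + (q(x)/x^2) y = 0:
  p(x) = 2/3,  q(x) = 2x^2 + 3x - 4/3.
Indicial equation: r(r-1) + (2/3) r + (-4/3) = 0 -> roots r_1 = 4/3, r_2 = -1.
Take r = r_1 = 4/3. Let y(x) = x^r sum_{n>=0} a_n x^n with a_0 = 1.
Substitute y = x^r sum a_n x^n and match x^{r+n}. The recurrence is
  D(n) a_n + 3 a_{n-1} + 2 a_{n-2} = 0,  where D(n) = (r+n)(r+n-1) + (2/3)(r+n) + (-4/3).
  a_n = [-3 a_{n-1} - 2 a_{n-2}] / D(n).
Since the indicial polynomial factors as (r - r_1)(r - r_2), D(n) = (r_1 + n - r_1)(r_1 + n - r_2) = n(n + 7/3).
Evaluating step by step (a_0 = 1):
  n = 1: D(1) = 1(1 + 7/3) = 10/3; numerator = -3(1) = -3; a_1 = (-3)/(10/3) = -9/10
  n = 2: D(2) = 2(2 + 7/3) = 26/3; numerator = -3(-9/10) - 2(1) = 7/10; a_2 = (7/10)/(26/3) = 21/260
  n = 3: D(3) = 3(3 + 7/3) = 16; numerator = -3(21/260) - 2(-9/10) = 81/52; a_3 = (81/52)/(16) = 81/832
  n = 4: D(4) = 4(4 + 7/3) = 76/3; numerator = -3(81/832) - 2(21/260) = -1887/4160; a_4 = (-1887/4160)/(76/3) = -5661/316160

r = 4/3; a_0 = 1; a_1 = -9/10; a_2 = 21/260; a_3 = 81/832; a_4 = -5661/316160


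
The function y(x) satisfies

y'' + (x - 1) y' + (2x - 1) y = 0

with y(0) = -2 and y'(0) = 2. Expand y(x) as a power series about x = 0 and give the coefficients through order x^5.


Ansatz: y(x) = sum_{n>=0} a_n x^n, so y'(x) = sum_{n>=1} n a_n x^(n-1) and y''(x) = sum_{n>=2} n(n-1) a_n x^(n-2).
Substitute into P(x) y'' + Q(x) y' + R(x) y = 0 with P(x) = 1, Q(x) = x - 1, R(x) = 2x - 1, and match powers of x.
Initial conditions: a_0 = -2, a_1 = 2.
Setting the coefficient of each power of x to zero and solving order by order (substituting the coefficients already found):
  x^0: 2 a_2 - a_1 - a_0 = 0  ->  2 a_2 = a_1 + a_0 = 0  ->  a_2 = 0
  x^1: 6 a_3 - 2 a_2 + 2 a_0 = 0  ->  6 a_3 = 2 a_2 - 2 a_0 = 4  ->  a_3 = 2/3
  x^2: 12 a_4 - 3 a_3 + a_2 + 2 a_1 = 0  ->  12 a_4 = 3 a_3 - a_2 - 2 a_1 = -2  ->  a_4 = -1/6
  x^3: 20 a_5 - 4 a_4 + 2 a_3 + 2 a_2 = 0  ->  20 a_5 = 4 a_4 - 2 a_3 - 2 a_2 = -2  ->  a_5 = -1/10
Truncated series: y(x) = -2 + 2 x + (2/3) x^3 - (1/6) x^4 - (1/10) x^5 + O(x^6).

a_0 = -2; a_1 = 2; a_2 = 0; a_3 = 2/3; a_4 = -1/6; a_5 = -1/10


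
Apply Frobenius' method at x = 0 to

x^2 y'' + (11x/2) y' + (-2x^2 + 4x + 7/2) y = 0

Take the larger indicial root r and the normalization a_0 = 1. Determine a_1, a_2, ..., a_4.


Write in Frobenius form y'' + (p(x)/x) y' + (q(x)/x^2) y = 0:
  p(x) = 11/2,  q(x) = -2x^2 + 4x + 7/2.
Indicial equation: r(r-1) + (11/2) r + (7/2) = 0 -> roots r_1 = -1, r_2 = -7/2.
Take r = r_1 = -1. Let y(x) = x^r sum_{n>=0} a_n x^n with a_0 = 1.
Substitute y = x^r sum a_n x^n and match x^{r+n}. The recurrence is
  D(n) a_n + 4 a_{n-1} - 2 a_{n-2} = 0,  where D(n) = (r+n)(r+n-1) + (11/2)(r+n) + (7/2).
  a_n = [-4 a_{n-1} + 2 a_{n-2}] / D(n).
Since the indicial polynomial factors as (r - r_1)(r - r_2), D(n) = (r_1 + n - r_1)(r_1 + n - r_2) = n(n + 5/2).
Evaluating step by step (a_0 = 1):
  n = 1: D(1) = 1(1 + 5/2) = 7/2; numerator = -4(1) = -4; a_1 = (-4)/(7/2) = -8/7
  n = 2: D(2) = 2(2 + 5/2) = 9; numerator = -4(-8/7) + 2(1) = 46/7; a_2 = (46/7)/(9) = 46/63
  n = 3: D(3) = 3(3 + 5/2) = 33/2; numerator = -4(46/63) + 2(-8/7) = -328/63; a_3 = (-328/63)/(33/2) = -656/2079
  n = 4: D(4) = 4(4 + 5/2) = 26; numerator = -4(-656/2079) + 2(46/63) = 5660/2079; a_4 = (5660/2079)/(26) = 2830/27027

r = -1; a_0 = 1; a_1 = -8/7; a_2 = 46/63; a_3 = -656/2079; a_4 = 2830/27027


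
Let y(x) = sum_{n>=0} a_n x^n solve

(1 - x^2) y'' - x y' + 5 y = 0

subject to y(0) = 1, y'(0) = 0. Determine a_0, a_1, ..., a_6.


Ansatz: y(x) = sum_{n>=0} a_n x^n, so y'(x) = sum_{n>=1} n a_n x^(n-1) and y''(x) = sum_{n>=2} n(n-1) a_n x^(n-2).
Substitute into P(x) y'' + Q(x) y' + R(x) y = 0 with P(x) = 1 - x^2, Q(x) = -x, R(x) = 5, and match powers of x.
Initial conditions: a_0 = 1, a_1 = 0.
Setting the coefficient of each power of x to zero and solving order by order (substituting the coefficients already found):
  x^0: 2 a_2 + 5 a_0 = 0  ->  2 a_2 = -5 a_0 = -5  ->  a_2 = -5/2
  x^1: 6 a_3 + 4 a_1 = 0  ->  6 a_3 = -4 a_1 = 0  ->  a_3 = 0
  x^2: 12 a_4 + a_2 = 0  ->  12 a_4 = -a_2 = 5/2  ->  a_4 = 5/24
  x^3: 20 a_5 - 4 a_3 = 0  ->  20 a_5 = 4 a_3 = 0  ->  a_5 = 0
  x^4: 30 a_6 - 11 a_4 = 0  ->  30 a_6 = 11 a_4 = 55/24  ->  a_6 = 11/144
Truncated series: y(x) = 1 - (5/2) x^2 + (5/24) x^4 + (11/144) x^6 + O(x^7).

a_0 = 1; a_1 = 0; a_2 = -5/2; a_3 = 0; a_4 = 5/24; a_5 = 0; a_6 = 11/144


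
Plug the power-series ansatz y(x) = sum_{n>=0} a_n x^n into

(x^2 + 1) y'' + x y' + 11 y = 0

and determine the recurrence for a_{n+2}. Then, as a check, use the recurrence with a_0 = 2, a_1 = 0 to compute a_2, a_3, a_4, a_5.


Substitute y = sum_n a_n x^n.
(1 + 1 x^2) y'' contributes (n+2)(n+1) a_{n+2} + n(n-1) a_n at x^n.
x y'(x) contributes n a_n at x^n.
11 y(x) contributes 11 a_n at x^n.
Matching x^n: (n+2)(n+1) a_{n+2} + (n(n-1) + n + 11) a_n = 0.
Thus a_{n+2} = (-n(n-1) - n - 11) / ((n+1)(n+2)) * a_n.

Check with a_0 = 2, a_1 = 0 (apply the recurrence for n = 0, 1, 2, 3): a_0 = 2, a_1 = 0, a_2 = -11, a_3 = 0, a_4 = 55/4, a_5 = 0.

a_(n+2) = (-n(n-1) - n - 11) / ((n+1)(n+2)) * a_n; check: a_0 = 2, a_1 = 0, a_2 = -11, a_3 = 0, a_4 = 55/4, a_5 = 0


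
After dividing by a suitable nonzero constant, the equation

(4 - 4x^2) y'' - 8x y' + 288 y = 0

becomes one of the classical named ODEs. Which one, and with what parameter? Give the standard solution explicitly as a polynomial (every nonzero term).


All three coefficients share the factor 4; dividing through by 4 gives  (1 - x^2) y'' - 2x y' + 72 y = 0.
This matches the Legendre equation (1 - x^2) y'' - 2x y' + n(n+1) y = 0 (note the -2x y' term) with n(n+1) = 72, so n = 8; the polynomial solution is P_8(x).
With y = sum_k a_k x^k, matching x^k gives (k+2)(k+1) a_{k+2} = [k(k+1) - n(n+1)] a_k = (k - 8)(k + 9) a_k. The right side vanishes at k = 8, so the series with the parity of 8 terminates at degree 8.
Standard normalization (P_n(1) = 1): leading coefficient (2n)!/(2^n (n!)^2) = 20922789888000/(256*1625702400) = 6435/128, so a_8 = 6435/128. Work downward with a_k = (k+1)(k+2) a_{k+2} / ((k - 8)(k + 9)):
  a_6 = (7)(8)(6435/128) / ((6 - 8)(6 + 9)) = (45045/16)/(-30) = -3003/32
  a_4 = (5)(6)(-3003/32) / ((4 - 8)(4 + 9)) = (-45045/16)/(-52) = 3465/64
  a_2 = (3)(4)(3465/64) / ((2 - 8)(2 + 9)) = (10395/16)/(-66) = -315/32
  a_0 = (1)(2)(-315/32) / ((0 - 8)(0 + 9)) = (-315/16)/(-72) = 35/128
Hence P_8(x) = 6435 x^8/128 - 3003 x^6/32 + 3465 x^4/64 - 315 x^2/32 + 35/128.

P_8(x); series = 6435 x^8/128 - 3003 x^6/32 + 3465 x^4/64 - 315 x^2/32 + 35/128


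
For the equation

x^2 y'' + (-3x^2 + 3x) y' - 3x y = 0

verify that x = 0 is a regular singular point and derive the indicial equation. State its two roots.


Divide by x^2 to reach normal form y'' + P_1(x) y' + P_2(x) y = 0 with P_1(x) = -3 + 3/x and P_2(x) = -3/x.
x = 0 is a singular point because the y'-coefficient -3 + 3/x has a pole at x = 0 and the y-coefficient -3/x has a pole at x = 0.
It is a regular singular point because x P_1(x) = p(x) = 3 - 3x and x^2 P_2(x) = q(x) = -3x are polynomials, hence analytic at x = 0.
p(0) = 3,  q(0) = 0.
Indicial equation: r(r-1) + p(0) r + q(0) = 0, i.e. r^2 + (p(0) - 1) r + q(0) = 0, i.e. r^2 + 2 r = 0.
Discriminant: (2)^2 - 4(0) = 4, so r = (-2 ± 2)/2.
Solving: r_1 = 0, r_2 = -2.

indicial: r^2 + 2 r = 0; roots r_1 = 0, r_2 = -2


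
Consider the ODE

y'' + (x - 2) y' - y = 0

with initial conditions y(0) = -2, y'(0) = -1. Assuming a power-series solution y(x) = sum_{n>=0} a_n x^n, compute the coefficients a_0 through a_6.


Ansatz: y(x) = sum_{n>=0} a_n x^n, so y'(x) = sum_{n>=1} n a_n x^(n-1) and y''(x) = sum_{n>=2} n(n-1) a_n x^(n-2).
Substitute into P(x) y'' + Q(x) y' + R(x) y = 0 with P(x) = 1, Q(x) = x - 2, R(x) = -1, and match powers of x.
Initial conditions: a_0 = -2, a_1 = -1.
Setting the coefficient of each power of x to zero and solving order by order (substituting the coefficients already found):
  x^0: 2 a_2 - 2 a_1 - a_0 = 0  ->  2 a_2 = 2 a_1 + a_0 = -4  ->  a_2 = -2
  x^1: 6 a_3 - 4 a_2 = 0  ->  6 a_3 = 4 a_2 = -8  ->  a_3 = -4/3
  x^2: 12 a_4 - 6 a_3 + a_2 = 0  ->  12 a_4 = 6 a_3 - a_2 = -6  ->  a_4 = -1/2
  x^3: 20 a_5 - 8 a_4 + 2 a_3 = 0  ->  20 a_5 = 8 a_4 - 2 a_3 = -4/3  ->  a_5 = -1/15
  x^4: 30 a_6 - 10 a_5 + 3 a_4 = 0  ->  30 a_6 = 10 a_5 - 3 a_4 = 5/6  ->  a_6 = 1/36
Truncated series: y(x) = -2 - x - 2 x^2 - (4/3) x^3 - (1/2) x^4 - (1/15) x^5 + (1/36) x^6 + O(x^7).

a_0 = -2; a_1 = -1; a_2 = -2; a_3 = -4/3; a_4 = -1/2; a_5 = -1/15; a_6 = 1/36


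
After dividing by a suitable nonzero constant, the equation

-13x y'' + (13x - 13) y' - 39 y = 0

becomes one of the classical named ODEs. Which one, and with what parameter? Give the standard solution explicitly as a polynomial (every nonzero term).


All three coefficients share the factor -13; dividing through by -13 gives  x y'' + (1 - x) y' + 3 y = 0.
This matches the Laguerre equation x y'' + (1 - x) y' + n y = 0 with n = 3; the polynomial solution is L_3(x).
With y = sum_k a_k x^k, matching x^k gives (k+1)k a_{k+1} + (k+1) a_{k+1} - k a_k + n a_k = 0, i.e. (k+1)^2 a_{k+1} = (k - n) a_k = (k - 3) a_k. The right side vanishes at k = 3, so the series terminates at degree 3.
Standard normalization L_n(0) = 1 gives a_0 = 1. Work upward with a_{k+1} = (k - 3) a_k / (k+1)^2:
  a_1 = (0 - 3)(1) / 1^2 = -3/1 = -3
  a_2 = (1 - 3)(-3) / 2^2 = 6/4 = 3/2
  a_3 = (2 - 3)(3/2) / 3^2 = (-3/2)/9 = -1/6
Hence L_3(x) = -x^3/6 + 3 x^2/2 - 3 x + 1.

L_3(x); series = -x^3/6 + 3 x^2/2 - 3 x + 1


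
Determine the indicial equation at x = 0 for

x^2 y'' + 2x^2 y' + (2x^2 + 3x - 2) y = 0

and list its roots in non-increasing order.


Divide by x^2 to reach normal form y'' + P_1(x) y' + P_2(x) y = 0 with P_1(x) = 2 and P_2(x) = 2 + 3/x - 2/x^2.
x = 0 is a singular point because the y-coefficient 2 + 3/x - 2/x^2 has a pole at x = 0.
It is a regular singular point because x P_1(x) = p(x) = 2x and x^2 P_2(x) = q(x) = 2x^2 + 3x - 2 are polynomials, hence analytic at x = 0.
p(0) = 0,  q(0) = -2.
Indicial equation: r(r-1) + p(0) r + q(0) = 0, i.e. r^2 + (p(0) - 1) r + q(0) = 0, i.e. r^2 - 1 r - 2 = 0.
Discriminant: (-1)^2 - 4(-2) = 9, so r = (1 ± 3)/2.
Solving: r_1 = 2, r_2 = -1.

indicial: r^2 - 1 r - 2 = 0; roots r_1 = 2, r_2 = -1


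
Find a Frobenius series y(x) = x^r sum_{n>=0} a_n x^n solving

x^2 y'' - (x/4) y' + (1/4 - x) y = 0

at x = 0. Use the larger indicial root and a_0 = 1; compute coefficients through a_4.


Write in Frobenius form y'' + (p(x)/x) y' + (q(x)/x^2) y = 0:
  p(x) = -1/4,  q(x) = 1/4 - x.
Indicial equation: r(r-1) + (-1/4) r + (1/4) = 0 -> roots r_1 = 1, r_2 = 1/4.
Take r = r_1 = 1. Let y(x) = x^r sum_{n>=0} a_n x^n with a_0 = 1.
Substitute y = x^r sum a_n x^n and match x^{r+n}. The recurrence is
  D(n) a_n - 1 a_{n-1} = 0,  where D(n) = (r+n)(r+n-1) + (-1/4)(r+n) + (1/4).
  a_n = 1 / D(n) * a_{n-1}.
Since the indicial polynomial factors as (r - r_1)(r - r_2), D(n) = (r_1 + n - r_1)(r_1 + n - r_2) = n(n + 3/4).
Evaluating step by step (a_0 = 1):
  n = 1: D(1) = 1(1 + 3/4) = 7/4; numerator = 1(1) = 1; a_1 = (1)/(7/4) = 4/7
  n = 2: D(2) = 2(2 + 3/4) = 11/2; numerator = 1(4/7) = 4/7; a_2 = (4/7)/(11/2) = 8/77
  n = 3: D(3) = 3(3 + 3/4) = 45/4; numerator = 1(8/77) = 8/77; a_3 = (8/77)/(45/4) = 32/3465
  n = 4: D(4) = 4(4 + 3/4) = 19; numerator = 1(32/3465) = 32/3465; a_4 = (32/3465)/(19) = 32/65835

r = 1; a_0 = 1; a_1 = 4/7; a_2 = 8/77; a_3 = 32/3465; a_4 = 32/65835


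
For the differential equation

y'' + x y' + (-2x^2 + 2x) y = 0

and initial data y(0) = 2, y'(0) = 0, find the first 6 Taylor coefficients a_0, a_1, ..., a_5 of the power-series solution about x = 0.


Ansatz: y(x) = sum_{n>=0} a_n x^n, so y'(x) = sum_{n>=1} n a_n x^(n-1) and y''(x) = sum_{n>=2} n(n-1) a_n x^(n-2).
Substitute into P(x) y'' + Q(x) y' + R(x) y = 0 with P(x) = 1, Q(x) = x, R(x) = -2x^2 + 2x, and match powers of x.
Initial conditions: a_0 = 2, a_1 = 0.
Setting the coefficient of each power of x to zero and solving order by order (substituting the coefficients already found):
  x^0: 2 a_2 = 0  ->  a_2 = 0
  x^1: 6 a_3 + a_1 + 2 a_0 = 0  ->  6 a_3 = -a_1 - 2 a_0 = -4  ->  a_3 = -2/3
  x^2: 12 a_4 + 2 a_2 + 2 a_1 - 2 a_0 = 0  ->  12 a_4 = -2 a_2 - 2 a_1 + 2 a_0 = 4  ->  a_4 = 1/3
  x^3: 20 a_5 + 3 a_3 + 2 a_2 - 2 a_1 = 0  ->  20 a_5 = -3 a_3 - 2 a_2 + 2 a_1 = 2  ->  a_5 = 1/10
Truncated series: y(x) = 2 - (2/3) x^3 + (1/3) x^4 + (1/10) x^5 + O(x^6).

a_0 = 2; a_1 = 0; a_2 = 0; a_3 = -2/3; a_4 = 1/3; a_5 = 1/10


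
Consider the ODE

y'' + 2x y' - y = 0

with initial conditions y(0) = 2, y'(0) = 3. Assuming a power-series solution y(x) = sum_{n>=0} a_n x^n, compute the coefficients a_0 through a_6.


Ansatz: y(x) = sum_{n>=0} a_n x^n, so y'(x) = sum_{n>=1} n a_n x^(n-1) and y''(x) = sum_{n>=2} n(n-1) a_n x^(n-2).
Substitute into P(x) y'' + Q(x) y' + R(x) y = 0 with P(x) = 1, Q(x) = 2x, R(x) = -1, and match powers of x.
Initial conditions: a_0 = 2, a_1 = 3.
Setting the coefficient of each power of x to zero and solving order by order (substituting the coefficients already found):
  x^0: 2 a_2 - a_0 = 0  ->  2 a_2 = a_0 = 2  ->  a_2 = 1
  x^1: 6 a_3 + a_1 = 0  ->  6 a_3 = -a_1 = -3  ->  a_3 = -1/2
  x^2: 12 a_4 + 3 a_2 = 0  ->  12 a_4 = -3 a_2 = -3  ->  a_4 = -1/4
  x^3: 20 a_5 + 5 a_3 = 0  ->  20 a_5 = -5 a_3 = 5/2  ->  a_5 = 1/8
  x^4: 30 a_6 + 7 a_4 = 0  ->  30 a_6 = -7 a_4 = 7/4  ->  a_6 = 7/120
Truncated series: y(x) = 2 + 3 x + x^2 - (1/2) x^3 - (1/4) x^4 + (1/8) x^5 + (7/120) x^6 + O(x^7).

a_0 = 2; a_1 = 3; a_2 = 1; a_3 = -1/2; a_4 = -1/4; a_5 = 1/8; a_6 = 7/120


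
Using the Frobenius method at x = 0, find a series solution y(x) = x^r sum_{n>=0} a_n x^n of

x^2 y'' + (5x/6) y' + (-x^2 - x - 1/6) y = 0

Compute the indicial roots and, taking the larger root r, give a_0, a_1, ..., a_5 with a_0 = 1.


Write in Frobenius form y'' + (p(x)/x) y' + (q(x)/x^2) y = 0:
  p(x) = 5/6,  q(x) = -x^2 - x - 1/6.
Indicial equation: r(r-1) + (5/6) r + (-1/6) = 0 -> roots r_1 = 1/2, r_2 = -1/3.
Take r = r_1 = 1/2. Let y(x) = x^r sum_{n>=0} a_n x^n with a_0 = 1.
Substitute y = x^r sum a_n x^n and match x^{r+n}. The recurrence is
  D(n) a_n - 1 a_{n-1} - 1 a_{n-2} = 0,  where D(n) = (r+n)(r+n-1) + (5/6)(r+n) + (-1/6).
  a_n = [1 a_{n-1} + 1 a_{n-2}] / D(n).
Since the indicial polynomial factors as (r - r_1)(r - r_2), D(n) = (r_1 + n - r_1)(r_1 + n - r_2) = n(n + 5/6).
Evaluating step by step (a_0 = 1):
  n = 1: D(1) = 1(1 + 5/6) = 11/6; numerator = 1(1) = 1; a_1 = (1)/(11/6) = 6/11
  n = 2: D(2) = 2(2 + 5/6) = 17/3; numerator = 1(6/11) + 1(1) = 17/11; a_2 = (17/11)/(17/3) = 3/11
  n = 3: D(3) = 3(3 + 5/6) = 23/2; numerator = 1(3/11) + 1(6/11) = 9/11; a_3 = (9/11)/(23/2) = 18/253
  n = 4: D(4) = 4(4 + 5/6) = 58/3; numerator = 1(18/253) + 1(3/11) = 87/253; a_4 = (87/253)/(58/3) = 9/506
  n = 5: D(5) = 5(5 + 5/6) = 175/6; numerator = 1(9/506) + 1(18/253) = 45/506; a_5 = (45/506)/(175/6) = 27/8855

r = 1/2; a_0 = 1; a_1 = 6/11; a_2 = 3/11; a_3 = 18/253; a_4 = 9/506; a_5 = 27/8855


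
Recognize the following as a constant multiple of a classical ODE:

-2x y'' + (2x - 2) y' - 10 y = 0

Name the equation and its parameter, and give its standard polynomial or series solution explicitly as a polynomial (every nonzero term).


All three coefficients share the factor -2; dividing through by -2 gives  x y'' + (1 - x) y' + 5 y = 0.
This matches the Laguerre equation x y'' + (1 - x) y' + n y = 0 with n = 5; the polynomial solution is L_5(x).
With y = sum_k a_k x^k, matching x^k gives (k+1)k a_{k+1} + (k+1) a_{k+1} - k a_k + n a_k = 0, i.e. (k+1)^2 a_{k+1} = (k - n) a_k = (k - 5) a_k. The right side vanishes at k = 5, so the series terminates at degree 5.
Standard normalization L_n(0) = 1 gives a_0 = 1. Work upward with a_{k+1} = (k - 5) a_k / (k+1)^2:
  a_1 = (0 - 5)(1) / 1^2 = -5/1 = -5
  a_2 = (1 - 5)(-5) / 2^2 = 20/4 = 5
  a_3 = (2 - 5)(5) / 3^2 = -15/9 = -5/3
  a_4 = (3 - 5)(-5/3) / 4^2 = (10/3)/16 = 5/24
  a_5 = (4 - 5)(5/24) / 5^2 = (-5/24)/25 = -1/120
Hence L_5(x) = -x^5/120 + 5 x^4/24 - 5 x^3/3 + 5 x^2 - 5 x + 1.

L_5(x); series = -x^5/120 + 5 x^4/24 - 5 x^3/3 + 5 x^2 - 5 x + 1


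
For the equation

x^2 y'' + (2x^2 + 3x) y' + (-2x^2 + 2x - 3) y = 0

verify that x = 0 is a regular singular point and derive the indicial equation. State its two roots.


Divide by x^2 to reach normal form y'' + P_1(x) y' + P_2(x) y = 0 with P_1(x) = 2 + 3/x and P_2(x) = -2 + 2/x - 3/x^2.
x = 0 is a singular point because the y'-coefficient 2 + 3/x has a pole at x = 0 and the y-coefficient -2 + 2/x - 3/x^2 has a pole at x = 0.
It is a regular singular point because x P_1(x) = p(x) = 2x + 3 and x^2 P_2(x) = q(x) = -2x^2 + 2x - 3 are polynomials, hence analytic at x = 0.
p(0) = 3,  q(0) = -3.
Indicial equation: r(r-1) + p(0) r + q(0) = 0, i.e. r^2 + (p(0) - 1) r + q(0) = 0, i.e. r^2 + 2 r - 3 = 0.
Discriminant: (2)^2 - 4(-3) = 16, so r = (-2 ± 4)/2.
Solving: r_1 = 1, r_2 = -3.

indicial: r^2 + 2 r - 3 = 0; roots r_1 = 1, r_2 = -3


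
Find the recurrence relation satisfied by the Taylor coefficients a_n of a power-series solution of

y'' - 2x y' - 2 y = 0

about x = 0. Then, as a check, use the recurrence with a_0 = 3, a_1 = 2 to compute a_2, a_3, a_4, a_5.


Substitute y = sum_n a_n x^n.
y''(x) has coefficient (n+2)(n+1) a_{n+2} at x^n;
-2 x y'(x) has coefficient -2 n a_n at x^n (shift);
-2 y(x) has coefficient -2 a_n at x^n.
Matching x^n: (n+2)(n+1) a_{n+2} + (-2n - 2) a_n = 0.
Thus a_{n+2} = (2n + 2) / ((n+1)(n+2)) * a_n.

Check with a_0 = 3, a_1 = 2 (apply the recurrence for n = 0, 1, 2, 3): a_0 = 3, a_1 = 2, a_2 = 3, a_3 = 4/3, a_4 = 3/2, a_5 = 8/15.

a_(n+2) = (2n + 2) / ((n+1)(n+2)) * a_n; check: a_0 = 3, a_1 = 2, a_2 = 3, a_3 = 4/3, a_4 = 3/2, a_5 = 8/15


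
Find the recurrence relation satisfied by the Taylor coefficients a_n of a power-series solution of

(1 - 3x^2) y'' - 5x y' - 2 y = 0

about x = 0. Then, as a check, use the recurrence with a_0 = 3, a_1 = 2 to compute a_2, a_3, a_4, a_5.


Substitute y = sum_n a_n x^n.
(1 - 3 x^2) y'' contributes (n+2)(n+1) a_{n+2} - 3 n(n-1) a_n at x^n.
-5 x y'(x) contributes -5 n a_n at x^n.
-2 y(x) contributes -2 a_n at x^n.
Matching x^n: (n+2)(n+1) a_{n+2} + (-3 n(n-1) - 5 n - 2) a_n = 0.
Thus a_{n+2} = (3 n(n-1) + 5 n + 2) / ((n+1)(n+2)) * a_n.

Check with a_0 = 3, a_1 = 2 (apply the recurrence for n = 0, 1, 2, 3): a_0 = 3, a_1 = 2, a_2 = 3, a_3 = 7/3, a_4 = 9/2, a_5 = 49/12.

a_(n+2) = (3 n(n-1) + 5 n + 2) / ((n+1)(n+2)) * a_n; check: a_0 = 3, a_1 = 2, a_2 = 3, a_3 = 7/3, a_4 = 9/2, a_5 = 49/12


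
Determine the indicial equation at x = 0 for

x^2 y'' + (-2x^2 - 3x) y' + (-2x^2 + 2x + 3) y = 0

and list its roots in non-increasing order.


Divide by x^2 to reach normal form y'' + P_1(x) y' + P_2(x) y = 0 with P_1(x) = -2 - 3/x and P_2(x) = -2 + 2/x + 3/x^2.
x = 0 is a singular point because the y'-coefficient -2 - 3/x has a pole at x = 0 and the y-coefficient -2 + 2/x + 3/x^2 has a pole at x = 0.
It is a regular singular point because x P_1(x) = p(x) = -2x - 3 and x^2 P_2(x) = q(x) = -2x^2 + 2x + 3 are polynomials, hence analytic at x = 0.
p(0) = -3,  q(0) = 3.
Indicial equation: r(r-1) + p(0) r + q(0) = 0, i.e. r^2 + (p(0) - 1) r + q(0) = 0, i.e. r^2 - 4 r + 3 = 0.
Discriminant: (-4)^2 - 4(3) = 4, so r = (4 ± 2)/2.
Solving: r_1 = 3, r_2 = 1.

indicial: r^2 - 4 r + 3 = 0; roots r_1 = 3, r_2 = 1


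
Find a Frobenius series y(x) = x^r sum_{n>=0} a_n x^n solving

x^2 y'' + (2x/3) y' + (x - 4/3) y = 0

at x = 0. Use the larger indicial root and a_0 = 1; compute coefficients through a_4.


Write in Frobenius form y'' + (p(x)/x) y' + (q(x)/x^2) y = 0:
  p(x) = 2/3,  q(x) = x - 4/3.
Indicial equation: r(r-1) + (2/3) r + (-4/3) = 0 -> roots r_1 = 4/3, r_2 = -1.
Take r = r_1 = 4/3. Let y(x) = x^r sum_{n>=0} a_n x^n with a_0 = 1.
Substitute y = x^r sum a_n x^n and match x^{r+n}. The recurrence is
  D(n) a_n + 1 a_{n-1} = 0,  where D(n) = (r+n)(r+n-1) + (2/3)(r+n) + (-4/3).
  a_n = -1 / D(n) * a_{n-1}.
Since the indicial polynomial factors as (r - r_1)(r - r_2), D(n) = (r_1 + n - r_1)(r_1 + n - r_2) = n(n + 7/3).
Evaluating step by step (a_0 = 1):
  n = 1: D(1) = 1(1 + 7/3) = 10/3; numerator = -1(1) = -1; a_1 = (-1)/(10/3) = -3/10
  n = 2: D(2) = 2(2 + 7/3) = 26/3; numerator = -1(-3/10) = 3/10; a_2 = (3/10)/(26/3) = 9/260
  n = 3: D(3) = 3(3 + 7/3) = 16; numerator = -1(9/260) = -9/260; a_3 = (-9/260)/(16) = -9/4160
  n = 4: D(4) = 4(4 + 7/3) = 76/3; numerator = -1(-9/4160) = 9/4160; a_4 = (9/4160)/(76/3) = 27/316160

r = 4/3; a_0 = 1; a_1 = -3/10; a_2 = 9/260; a_3 = -9/4160; a_4 = 27/316160


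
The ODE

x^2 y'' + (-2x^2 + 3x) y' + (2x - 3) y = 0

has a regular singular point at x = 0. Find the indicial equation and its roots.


Divide by x^2 to reach normal form y'' + P_1(x) y' + P_2(x) y = 0 with P_1(x) = -2 + 3/x and P_2(x) = 2/x - 3/x^2.
x = 0 is a singular point because the y'-coefficient -2 + 3/x has a pole at x = 0 and the y-coefficient 2/x - 3/x^2 has a pole at x = 0.
It is a regular singular point because x P_1(x) = p(x) = 3 - 2x and x^2 P_2(x) = q(x) = 2x - 3 are polynomials, hence analytic at x = 0.
p(0) = 3,  q(0) = -3.
Indicial equation: r(r-1) + p(0) r + q(0) = 0, i.e. r^2 + (p(0) - 1) r + q(0) = 0, i.e. r^2 + 2 r - 3 = 0.
Discriminant: (2)^2 - 4(-3) = 16, so r = (-2 ± 4)/2.
Solving: r_1 = 1, r_2 = -3.

indicial: r^2 + 2 r - 3 = 0; roots r_1 = 1, r_2 = -3


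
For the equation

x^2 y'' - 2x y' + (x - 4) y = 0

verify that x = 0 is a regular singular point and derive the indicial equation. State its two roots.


Divide by x^2 to reach normal form y'' + P_1(x) y' + P_2(x) y = 0 with P_1(x) = -2/x and P_2(x) = 1/x - 4/x^2.
x = 0 is a singular point because the y'-coefficient -2/x has a pole at x = 0 and the y-coefficient 1/x - 4/x^2 has a pole at x = 0.
It is a regular singular point because x P_1(x) = p(x) = -2 and x^2 P_2(x) = q(x) = x - 4 are polynomials, hence analytic at x = 0.
p(0) = -2,  q(0) = -4.
Indicial equation: r(r-1) + p(0) r + q(0) = 0, i.e. r^2 + (p(0) - 1) r + q(0) = 0, i.e. r^2 - 3 r - 4 = 0.
Discriminant: (-3)^2 - 4(-4) = 25, so r = (3 ± 5)/2.
Solving: r_1 = 4, r_2 = -1.

indicial: r^2 - 3 r - 4 = 0; roots r_1 = 4, r_2 = -1


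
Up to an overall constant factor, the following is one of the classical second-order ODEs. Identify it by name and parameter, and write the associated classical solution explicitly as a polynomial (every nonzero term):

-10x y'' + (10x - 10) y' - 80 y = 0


All three coefficients share the factor -10; dividing through by -10 gives  x y'' + (1 - x) y' + 8 y = 0.
This matches the Laguerre equation x y'' + (1 - x) y' + n y = 0 with n = 8; the polynomial solution is L_8(x).
With y = sum_k a_k x^k, matching x^k gives (k+1)k a_{k+1} + (k+1) a_{k+1} - k a_k + n a_k = 0, i.e. (k+1)^2 a_{k+1} = (k - n) a_k = (k - 8) a_k. The right side vanishes at k = 8, so the series terminates at degree 8.
Standard normalization L_n(0) = 1 gives a_0 = 1. Work upward with a_{k+1} = (k - 8) a_k / (k+1)^2:
  a_1 = (0 - 8)(1) / 1^2 = -8/1 = -8
  a_2 = (1 - 8)(-8) / 2^2 = 56/4 = 14
  a_3 = (2 - 8)(14) / 3^2 = -84/9 = -28/3
  a_4 = (3 - 8)(-28/3) / 4^2 = (140/3)/16 = 35/12
  a_5 = (4 - 8)(35/12) / 5^2 = (-35/3)/25 = -7/15
  a_6 = (5 - 8)(-7/15) / 6^2 = (7/5)/36 = 7/180
  a_7 = (6 - 8)(7/180) / 7^2 = (-7/90)/49 = -1/630
  a_8 = (7 - 8)(-1/630) / 8^2 = (1/630)/64 = 1/40320
Hence L_8(x) = x^8/40320 - x^7/630 + 7 x^6/180 - 7 x^5/15 + 35 x^4/12 - 28 x^3/3 + 14 x^2 - 8 x + 1.

L_8(x); series = x^8/40320 - x^7/630 + 7 x^6/180 - 7 x^5/15 + 35 x^4/12 - 28 x^3/3 + 14 x^2 - 8 x + 1


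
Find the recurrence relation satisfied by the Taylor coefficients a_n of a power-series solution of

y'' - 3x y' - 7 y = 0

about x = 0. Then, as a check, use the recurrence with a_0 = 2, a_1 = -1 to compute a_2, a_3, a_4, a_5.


Substitute y = sum_n a_n x^n.
y''(x) has coefficient (n+2)(n+1) a_{n+2} at x^n;
-3 x y'(x) has coefficient -3 n a_n at x^n (shift);
-7 y(x) has coefficient -7 a_n at x^n.
Matching x^n: (n+2)(n+1) a_{n+2} + (-3n - 7) a_n = 0.
Thus a_{n+2} = (3n + 7) / ((n+1)(n+2)) * a_n.

Check with a_0 = 2, a_1 = -1 (apply the recurrence for n = 0, 1, 2, 3): a_0 = 2, a_1 = -1, a_2 = 7, a_3 = -5/3, a_4 = 91/12, a_5 = -4/3.

a_(n+2) = (3n + 7) / ((n+1)(n+2)) * a_n; check: a_0 = 2, a_1 = -1, a_2 = 7, a_3 = -5/3, a_4 = 91/12, a_5 = -4/3


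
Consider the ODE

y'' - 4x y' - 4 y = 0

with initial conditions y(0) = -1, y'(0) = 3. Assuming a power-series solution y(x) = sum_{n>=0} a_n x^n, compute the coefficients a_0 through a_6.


Ansatz: y(x) = sum_{n>=0} a_n x^n, so y'(x) = sum_{n>=1} n a_n x^(n-1) and y''(x) = sum_{n>=2} n(n-1) a_n x^(n-2).
Substitute into P(x) y'' + Q(x) y' + R(x) y = 0 with P(x) = 1, Q(x) = -4x, R(x) = -4, and match powers of x.
Initial conditions: a_0 = -1, a_1 = 3.
Setting the coefficient of each power of x to zero and solving order by order (substituting the coefficients already found):
  x^0: 2 a_2 - 4 a_0 = 0  ->  2 a_2 = 4 a_0 = -4  ->  a_2 = -2
  x^1: 6 a_3 - 8 a_1 = 0  ->  6 a_3 = 8 a_1 = 24  ->  a_3 = 4
  x^2: 12 a_4 - 12 a_2 = 0  ->  12 a_4 = 12 a_2 = -24  ->  a_4 = -2
  x^3: 20 a_5 - 16 a_3 = 0  ->  20 a_5 = 16 a_3 = 64  ->  a_5 = 16/5
  x^4: 30 a_6 - 20 a_4 = 0  ->  30 a_6 = 20 a_4 = -40  ->  a_6 = -4/3
Truncated series: y(x) = -1 + 3 x - 2 x^2 + 4 x^3 - 2 x^4 + (16/5) x^5 - (4/3) x^6 + O(x^7).

a_0 = -1; a_1 = 3; a_2 = -2; a_3 = 4; a_4 = -2; a_5 = 16/5; a_6 = -4/3


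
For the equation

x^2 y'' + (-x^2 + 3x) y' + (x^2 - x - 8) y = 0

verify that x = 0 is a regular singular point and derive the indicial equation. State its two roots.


Divide by x^2 to reach normal form y'' + P_1(x) y' + P_2(x) y = 0 with P_1(x) = -1 + 3/x and P_2(x) = 1 - 1/x - 8/x^2.
x = 0 is a singular point because the y'-coefficient -1 + 3/x has a pole at x = 0 and the y-coefficient 1 - 1/x - 8/x^2 has a pole at x = 0.
It is a regular singular point because x P_1(x) = p(x) = 3 - x and x^2 P_2(x) = q(x) = x^2 - x - 8 are polynomials, hence analytic at x = 0.
p(0) = 3,  q(0) = -8.
Indicial equation: r(r-1) + p(0) r + q(0) = 0, i.e. r^2 + (p(0) - 1) r + q(0) = 0, i.e. r^2 + 2 r - 8 = 0.
Discriminant: (2)^2 - 4(-8) = 36, so r = (-2 ± 6)/2.
Solving: r_1 = 2, r_2 = -4.

indicial: r^2 + 2 r - 8 = 0; roots r_1 = 2, r_2 = -4


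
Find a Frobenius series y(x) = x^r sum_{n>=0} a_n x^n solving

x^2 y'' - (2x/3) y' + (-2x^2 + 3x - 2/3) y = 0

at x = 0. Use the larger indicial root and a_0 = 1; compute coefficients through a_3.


Write in Frobenius form y'' + (p(x)/x) y' + (q(x)/x^2) y = 0:
  p(x) = -2/3,  q(x) = -2x^2 + 3x - 2/3.
Indicial equation: r(r-1) + (-2/3) r + (-2/3) = 0 -> roots r_1 = 2, r_2 = -1/3.
Take r = r_1 = 2. Let y(x) = x^r sum_{n>=0} a_n x^n with a_0 = 1.
Substitute y = x^r sum a_n x^n and match x^{r+n}. The recurrence is
  D(n) a_n + 3 a_{n-1} - 2 a_{n-2} = 0,  where D(n) = (r+n)(r+n-1) + (-2/3)(r+n) + (-2/3).
  a_n = [-3 a_{n-1} + 2 a_{n-2}] / D(n).
Since the indicial polynomial factors as (r - r_1)(r - r_2), D(n) = (r_1 + n - r_1)(r_1 + n - r_2) = n(n + 7/3).
Evaluating step by step (a_0 = 1):
  n = 1: D(1) = 1(1 + 7/3) = 10/3; numerator = -3(1) = -3; a_1 = (-3)/(10/3) = -9/10
  n = 2: D(2) = 2(2 + 7/3) = 26/3; numerator = -3(-9/10) + 2(1) = 47/10; a_2 = (47/10)/(26/3) = 141/260
  n = 3: D(3) = 3(3 + 7/3) = 16; numerator = -3(141/260) + 2(-9/10) = -891/260; a_3 = (-891/260)/(16) = -891/4160

r = 2; a_0 = 1; a_1 = -9/10; a_2 = 141/260; a_3 = -891/4160


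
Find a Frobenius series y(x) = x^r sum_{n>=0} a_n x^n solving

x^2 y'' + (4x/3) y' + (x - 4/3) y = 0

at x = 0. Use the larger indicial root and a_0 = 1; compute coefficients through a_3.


Write in Frobenius form y'' + (p(x)/x) y' + (q(x)/x^2) y = 0:
  p(x) = 4/3,  q(x) = x - 4/3.
Indicial equation: r(r-1) + (4/3) r + (-4/3) = 0 -> roots r_1 = 1, r_2 = -4/3.
Take r = r_1 = 1. Let y(x) = x^r sum_{n>=0} a_n x^n with a_0 = 1.
Substitute y = x^r sum a_n x^n and match x^{r+n}. The recurrence is
  D(n) a_n + 1 a_{n-1} = 0,  where D(n) = (r+n)(r+n-1) + (4/3)(r+n) + (-4/3).
  a_n = -1 / D(n) * a_{n-1}.
Since the indicial polynomial factors as (r - r_1)(r - r_2), D(n) = (r_1 + n - r_1)(r_1 + n - r_2) = n(n + 7/3).
Evaluating step by step (a_0 = 1):
  n = 1: D(1) = 1(1 + 7/3) = 10/3; numerator = -1(1) = -1; a_1 = (-1)/(10/3) = -3/10
  n = 2: D(2) = 2(2 + 7/3) = 26/3; numerator = -1(-3/10) = 3/10; a_2 = (3/10)/(26/3) = 9/260
  n = 3: D(3) = 3(3 + 7/3) = 16; numerator = -1(9/260) = -9/260; a_3 = (-9/260)/(16) = -9/4160

r = 1; a_0 = 1; a_1 = -3/10; a_2 = 9/260; a_3 = -9/4160


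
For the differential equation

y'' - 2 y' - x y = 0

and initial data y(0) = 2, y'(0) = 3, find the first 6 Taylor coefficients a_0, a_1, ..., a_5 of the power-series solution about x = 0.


Ansatz: y(x) = sum_{n>=0} a_n x^n, so y'(x) = sum_{n>=1} n a_n x^(n-1) and y''(x) = sum_{n>=2} n(n-1) a_n x^(n-2).
Substitute into P(x) y'' + Q(x) y' + R(x) y = 0 with P(x) = 1, Q(x) = -2, R(x) = -x, and match powers of x.
Initial conditions: a_0 = 2, a_1 = 3.
Setting the coefficient of each power of x to zero and solving order by order (substituting the coefficients already found):
  x^0: 2 a_2 - 2 a_1 = 0  ->  2 a_2 = 2 a_1 = 6  ->  a_2 = 3
  x^1: 6 a_3 - 4 a_2 - a_0 = 0  ->  6 a_3 = 4 a_2 + a_0 = 14  ->  a_3 = 7/3
  x^2: 12 a_4 - 6 a_3 - a_1 = 0  ->  12 a_4 = 6 a_3 + a_1 = 17  ->  a_4 = 17/12
  x^3: 20 a_5 - 8 a_4 - a_2 = 0  ->  20 a_5 = 8 a_4 + a_2 = 43/3  ->  a_5 = 43/60
Truncated series: y(x) = 2 + 3 x + 3 x^2 + (7/3) x^3 + (17/12) x^4 + (43/60) x^5 + O(x^6).

a_0 = 2; a_1 = 3; a_2 = 3; a_3 = 7/3; a_4 = 17/12; a_5 = 43/60
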